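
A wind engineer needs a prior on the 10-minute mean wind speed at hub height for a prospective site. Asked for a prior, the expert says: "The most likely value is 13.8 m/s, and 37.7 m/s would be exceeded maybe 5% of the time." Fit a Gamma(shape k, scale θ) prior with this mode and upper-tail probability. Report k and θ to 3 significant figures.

Gamma(k,θ) with k>1 has mode (k−1)θ, so θ = 13.8/(k−1).
Need P(X < 37.7) = 0.95 with θ tied to k this way. Start at k = 2, θ = 13.8: P(X<37.7) ≈ 0.757.
Too low — raise k to concentrate. Iterating converges to k ≈ 3.66.
Then θ = 13.8/(3.66−1) ≈ 5.19.

k ≈ 3.66, θ ≈ 5.19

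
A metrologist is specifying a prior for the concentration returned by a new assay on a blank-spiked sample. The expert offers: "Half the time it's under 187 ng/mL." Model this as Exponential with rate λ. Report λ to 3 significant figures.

λ ≈ 0.00371

Exponential median = ln 2 / λ, so λ = ln 2 / 187.0 = 0.00371.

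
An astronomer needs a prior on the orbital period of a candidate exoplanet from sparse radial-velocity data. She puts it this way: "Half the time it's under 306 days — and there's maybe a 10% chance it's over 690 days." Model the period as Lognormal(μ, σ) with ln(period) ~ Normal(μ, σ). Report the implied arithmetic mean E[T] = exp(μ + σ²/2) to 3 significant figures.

E[T] ≈ 374 days

If T ~ Lognormal(μ,σ) then ln T ~ Normal(μ,σ), so the p-quantile of ln T is μ + z_p·σ.
ln(306) = 5.724 and ln(690) = 6.537; z_{0.5} = 0, z_{0.9} = 1.282.
σ = (6.537 − 5.724)/(1.282 − (0)) = 0.634.
μ = 5.724 − (0)·0.634 = 5.724.
E[T] = exp(μ + σ²/2) = exp(5.724 + 0.2013) = 374 days.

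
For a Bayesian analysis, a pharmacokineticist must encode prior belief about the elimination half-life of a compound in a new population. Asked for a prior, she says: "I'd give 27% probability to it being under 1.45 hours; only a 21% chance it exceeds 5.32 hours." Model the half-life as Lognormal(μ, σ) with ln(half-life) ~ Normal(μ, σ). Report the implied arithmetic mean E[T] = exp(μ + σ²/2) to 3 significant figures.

E[T] ≈ 3.87 hours

If T ~ Lognormal(μ,σ) then ln T ~ Normal(μ,σ), so the p-quantile of ln T is μ + z_p·σ.
ln(1.45) = 0.3716 and ln(5.32) = 1.671; z_{0.27} = -0.6128, z_{0.79} = 0.8064.
σ = (1.671 − 0.3716)/(0.8064 − (-0.6128)) = 0.916.
μ = 0.3716 − (-0.6128)·0.916 = 0.933.
E[T] = exp(μ + σ²/2) = exp(0.933 + 0.4195) = 3.87 hours.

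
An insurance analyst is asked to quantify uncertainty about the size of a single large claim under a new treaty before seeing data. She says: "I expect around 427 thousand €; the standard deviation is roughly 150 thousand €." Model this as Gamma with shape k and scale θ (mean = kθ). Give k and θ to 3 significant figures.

k ≈ 8.1, θ ≈ 52.7

For Gamma(k, scale θ): mean = kθ, variance = kθ², so CV = 1/√k.
CV = SD/mean = 150/427 = 0.3513, hence k = 1/CV² = 8.1.
Then θ = mean/k = 427/8.1 = 52.7.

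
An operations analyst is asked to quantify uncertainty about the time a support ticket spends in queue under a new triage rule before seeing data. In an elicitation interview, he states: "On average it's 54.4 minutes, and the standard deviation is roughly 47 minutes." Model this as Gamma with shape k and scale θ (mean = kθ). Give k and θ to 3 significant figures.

For Gamma(k, scale θ): mean = kθ, variance = kθ², so CV = 1/√k.
CV = SD/mean = 47/54.4 = 0.864, hence k = 1/CV² = 1.34.
Then θ = mean/k = 54.4/1.34 = 40.6.

k ≈ 1.34, θ ≈ 40.6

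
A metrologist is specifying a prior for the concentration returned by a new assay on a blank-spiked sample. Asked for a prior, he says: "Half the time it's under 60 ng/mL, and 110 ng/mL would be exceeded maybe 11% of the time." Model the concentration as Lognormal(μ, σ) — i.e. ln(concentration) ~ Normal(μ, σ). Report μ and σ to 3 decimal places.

μ ≈ 4.094, σ ≈ 0.494

If T ~ Lognormal(μ,σ) then ln T ~ Normal(μ,σ), so the p-quantile of ln T is μ + z_p·σ.
ln(60) = 4.094 and ln(110) = 4.7; z_{0.5} = 0, z_{0.89} = 1.227.
σ = (4.7 − 4.094)/(1.227 − (0)) = 0.494.
μ = 4.094 − (0)·0.494 = 4.094.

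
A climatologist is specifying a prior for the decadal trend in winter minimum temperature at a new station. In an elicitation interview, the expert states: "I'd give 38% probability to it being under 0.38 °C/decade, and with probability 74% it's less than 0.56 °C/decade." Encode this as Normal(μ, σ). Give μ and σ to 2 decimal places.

μ = 0.44, σ = 0.19

For Normal(μ,σ), the p-quantile is μ + z_p·σ. Here z_{0.38} = -0.3055, z_{0.74} = 0.6433.
So 0.38 = μ − 0.3055σ and 0.56 = μ + 0.6433σ.
Subtracting: σ = (0.56 − 0.38)/(0.6433 − (-0.3055)) = 0.19.
Then μ = 0.38 − (-0.3055)·0.19 = 0.44.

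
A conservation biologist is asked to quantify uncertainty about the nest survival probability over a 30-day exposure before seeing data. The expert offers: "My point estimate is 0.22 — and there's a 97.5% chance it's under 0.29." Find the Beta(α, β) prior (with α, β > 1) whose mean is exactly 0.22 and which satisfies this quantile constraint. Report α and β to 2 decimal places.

With mean 0.22 fixed, write α = 0.22s, β = 0.78s where s = α+β.
Need P(θ < 0.29) = 0.975 under Beta(0.22s, 0.78s). Normal approximation: (q−m)/√(m(1−m)/s) ≈ z_{0.975} = 1.96, so s ≈ 0.22·0.78·(1.96)²/(0.29−0.22)² = 134.5.
At s = 134.5: P(θ<0.29) ≈ 0.970. Adjusting to match 0.975 gives s ≈ 147.71.
So α = 0.22·147.71 ≈ 32.50, β = 0.78·147.71 ≈ 115.21.

α ≈ 32.50, β ≈ 115.21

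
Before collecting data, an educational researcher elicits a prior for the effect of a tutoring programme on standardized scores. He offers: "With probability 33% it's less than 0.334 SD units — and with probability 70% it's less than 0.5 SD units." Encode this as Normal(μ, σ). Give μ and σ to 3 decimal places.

μ = 0.410, σ = 0.172

The p-quantile of Normal(μ,σ) is μ + z_p·σ, with z_{0.33} = -0.4399 and z_{0.7} = 0.5244.
Eliminate σ: μ = (z₂·x₁ − z₁·x₂)/(z₂ − z₁) = (0.5244·0.334 − (-0.4399)·0.5)/0.9643 = 0.410.
Then σ = (x₂ − x₁)/(z₂ − z₁) = (0.5 − 0.334)/0.9643 = 0.172.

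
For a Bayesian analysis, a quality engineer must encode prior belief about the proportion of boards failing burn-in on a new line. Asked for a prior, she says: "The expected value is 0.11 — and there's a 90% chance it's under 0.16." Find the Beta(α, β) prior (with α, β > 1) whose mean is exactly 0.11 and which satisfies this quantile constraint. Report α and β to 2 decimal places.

α ≈ 7.58, β ≈ 61.35

With mean 0.11 fixed, write α = 0.11s, β = 0.89s where s = α+β.
Need P(θ < 0.16) = 0.9 under Beta(0.11s, 0.89s). Normal approximation: (q−m)/√(m(1−m)/s) ≈ z_{0.9} = 1.28, so s ≈ 0.11·0.89·(1.28)²/(0.16−0.11)² = 64.3.
At s = 64.3: P(θ<0.16) ≈ 0.893. Adjusting to match 0.9 gives s ≈ 68.93.
So α = 0.11·68.93 ≈ 7.58, β = 0.89·68.93 ≈ 61.35.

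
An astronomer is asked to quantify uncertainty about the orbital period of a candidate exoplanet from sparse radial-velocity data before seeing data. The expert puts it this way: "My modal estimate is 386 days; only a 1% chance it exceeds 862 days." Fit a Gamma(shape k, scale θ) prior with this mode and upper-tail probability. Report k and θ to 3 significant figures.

k ≈ 8.45, θ ≈ 51.8

Gamma(k,θ) with k>1 has mode (k−1)θ, so θ = 386/(k−1).
Need P(X < 862) = 0.99 with θ tied to k this way. Start at k = 2, θ = 386: P(X<862) ≈ 0.653.
Too low — raise k to concentrate. Iterating converges to k ≈ 8.45.
Then θ = 386/(8.45−1) ≈ 51.8.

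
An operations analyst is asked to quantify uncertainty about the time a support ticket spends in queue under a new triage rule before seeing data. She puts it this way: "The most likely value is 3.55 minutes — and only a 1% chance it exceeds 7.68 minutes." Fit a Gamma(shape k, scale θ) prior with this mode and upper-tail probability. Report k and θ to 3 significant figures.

k ≈ 9.12, θ ≈ 0.437

Gamma(k,θ) with k>1 has mode (k−1)θ, so θ = 3.55/(k−1).
Need P(X < 7.68) = 0.99 with θ tied to k this way. Start at k = 2, θ = 3.55: P(X<7.68) ≈ 0.636.
Too low — raise k to concentrate. Iterating converges to k ≈ 9.12.
Then θ = 3.55/(9.12−1) ≈ 0.437.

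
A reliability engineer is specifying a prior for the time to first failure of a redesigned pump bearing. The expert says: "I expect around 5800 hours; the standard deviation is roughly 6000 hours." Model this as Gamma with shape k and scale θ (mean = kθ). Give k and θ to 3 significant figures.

k ≈ 0.934, θ ≈ 6210

For Gamma(k, scale θ): mean = kθ, variance = kθ², so CV = 1/√k.
CV = SD/mean = 6000/5800 = 1.034, hence k = 1/CV² = 0.934.
Then θ = mean/k = 5800/0.934 = 6210.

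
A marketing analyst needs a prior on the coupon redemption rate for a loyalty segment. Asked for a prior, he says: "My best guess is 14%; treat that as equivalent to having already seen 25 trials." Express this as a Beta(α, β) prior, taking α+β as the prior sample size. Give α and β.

α = 3.5, β = 21.5

Under the effective-sample-size interpretation, Beta(α, β) has prior mean α/(α+β) and prior sample size α+β.
So α+β = 25 and α/(α+β) = 0.14, giving α = 0.14·25 = 3.5 and β = 25 − 3.5 = 21.5.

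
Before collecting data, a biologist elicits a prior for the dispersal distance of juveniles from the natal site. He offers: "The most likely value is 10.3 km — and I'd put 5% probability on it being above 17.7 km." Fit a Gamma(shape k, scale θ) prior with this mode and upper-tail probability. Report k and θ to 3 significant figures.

Gamma(k,θ) with k>1 has mode (k−1)θ, so θ = 10.3/(k−1).
Need P(X < 17.7) = 0.95 with θ tied to k this way. Start at k = 2, θ = 10.3: P(X<17.7) ≈ 0.512.
Too low — raise k to concentrate. Iterating converges to k ≈ 10.5.
Then θ = 10.3/(10.5−1) ≈ 1.08.

k ≈ 10.5, θ ≈ 1.08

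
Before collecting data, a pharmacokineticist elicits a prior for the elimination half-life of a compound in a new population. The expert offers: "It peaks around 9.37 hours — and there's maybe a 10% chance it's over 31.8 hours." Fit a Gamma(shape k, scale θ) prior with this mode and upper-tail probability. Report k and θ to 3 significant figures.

k ≈ 2.26, θ ≈ 7.45

Gamma(k,θ) with k>1 has mode (k−1)θ, so θ = 9.37/(k−1).
Need P(X < 31.8) = 0.9 with θ tied to k this way. Start at k = 2, θ = 9.37: P(X<31.8) ≈ 0.852.
Too low — raise k to concentrate. Iterating converges to k ≈ 2.26.
Then θ = 9.37/(2.26−1) ≈ 7.45.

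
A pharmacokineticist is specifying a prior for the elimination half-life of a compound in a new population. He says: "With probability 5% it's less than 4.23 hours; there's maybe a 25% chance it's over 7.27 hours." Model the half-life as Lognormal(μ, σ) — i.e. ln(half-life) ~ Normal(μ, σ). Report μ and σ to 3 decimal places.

If T ~ Lognormal(μ,σ) then ln T ~ Normal(μ,σ), so the p-quantile of ln T is μ + z_p·σ.
ln(4.23) = 1.442 and ln(7.27) = 1.984; z_{0.05} = -1.645, z_{0.75} = 0.6745.
σ = (1.984 − 1.442)/(0.6745 − (-1.645)) = 0.233.
μ = 1.442 − (-1.645)·0.233 = 1.826.

μ ≈ 1.826, σ ≈ 0.233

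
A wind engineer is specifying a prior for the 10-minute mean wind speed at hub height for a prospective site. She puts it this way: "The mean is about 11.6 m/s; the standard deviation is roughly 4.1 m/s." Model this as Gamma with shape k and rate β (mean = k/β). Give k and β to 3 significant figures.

k ≈ 8, β ≈ 0.69

For Gamma(k, rate β): mean = k/β, variance = k/β², so CV = 1/√k.
CV = SD/mean = 4.1/11.6 = 0.3534, hence k = 1/CV² = 8.
Then β = k/mean = 8/11.6 = 0.69.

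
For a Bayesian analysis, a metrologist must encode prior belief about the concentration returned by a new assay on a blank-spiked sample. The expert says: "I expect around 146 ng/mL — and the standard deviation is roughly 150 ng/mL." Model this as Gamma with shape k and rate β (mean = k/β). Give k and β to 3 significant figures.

For Gamma(k, rate β): mean = k/β, variance = k/β², so CV = 1/√k.
CV = SD/mean = 150/146 = 1.027, hence k = 1/CV² = 0.947.
Then β = k/mean = 0.947/146 = 0.00649.

k ≈ 0.947, β ≈ 0.00649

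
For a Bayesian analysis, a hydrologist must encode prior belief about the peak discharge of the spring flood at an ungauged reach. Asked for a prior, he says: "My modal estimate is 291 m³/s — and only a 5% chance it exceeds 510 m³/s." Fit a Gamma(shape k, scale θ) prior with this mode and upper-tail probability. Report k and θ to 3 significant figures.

k ≈ 9.86, θ ≈ 32.8

Gamma(k,θ) with k>1 has mode (k−1)θ, so θ = 291/(k−1).
Need P(X < 510) = 0.95 with θ tied to k this way. Start at k = 2, θ = 291: P(X<510) ≈ 0.523.
Too low — raise k to concentrate. Iterating converges to k ≈ 9.86.
Then θ = 291/(9.86−1) ≈ 32.8.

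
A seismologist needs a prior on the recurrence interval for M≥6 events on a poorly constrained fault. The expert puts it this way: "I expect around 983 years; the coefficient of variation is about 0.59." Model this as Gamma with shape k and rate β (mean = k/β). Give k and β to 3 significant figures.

For Gamma(k, rate β): mean = k/β, variance = k/β², so CV = 1/√k.
CV = 0.59, hence k = 1/CV² = 2.87.
Then β = k/mean = 2.87/983 = 0.00292.

k ≈ 2.87, β ≈ 0.00292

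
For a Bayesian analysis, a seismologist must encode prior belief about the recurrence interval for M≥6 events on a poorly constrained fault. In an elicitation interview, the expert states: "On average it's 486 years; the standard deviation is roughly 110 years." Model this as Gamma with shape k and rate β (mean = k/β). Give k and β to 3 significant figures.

k ≈ 19.5, β ≈ 0.0402

For Gamma(k, rate β): mean = k/β, variance = k/β², so CV = 1/√k.
CV = SD/mean = 110/486 = 0.2263, hence k = 1/CV² = 19.5.
Then β = k/mean = 19.5/486 = 0.0402.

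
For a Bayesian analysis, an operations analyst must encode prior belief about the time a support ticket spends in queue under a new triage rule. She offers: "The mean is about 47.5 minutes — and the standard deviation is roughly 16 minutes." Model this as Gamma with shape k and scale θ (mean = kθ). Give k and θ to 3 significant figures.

k ≈ 8.81, θ ≈ 5.39

For Gamma(k, scale θ): mean = kθ, variance = kθ², so CV = 1/√k.
CV = SD/mean = 16/47.5 = 0.3368, hence k = 1/CV² = 8.81.
Then θ = mean/k = 47.5/8.81 = 5.39.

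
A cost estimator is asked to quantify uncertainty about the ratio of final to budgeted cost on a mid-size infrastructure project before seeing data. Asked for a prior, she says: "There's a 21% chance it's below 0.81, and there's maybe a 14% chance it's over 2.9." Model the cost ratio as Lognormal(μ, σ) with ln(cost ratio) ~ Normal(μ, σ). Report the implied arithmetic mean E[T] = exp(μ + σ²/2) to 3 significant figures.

E[T] ≈ 1.76

If T ~ Lognormal(μ,σ) then ln T ~ Normal(μ,σ), so the p-quantile of ln T is μ + z_p·σ.
ln(0.81) = -0.2107 and ln(2.9) = 1.065; z_{0.21} = -0.8064, z_{0.86} = 1.08.
σ = (1.065 − -0.2107)/(1.08 − (-0.8064)) = 0.676.
μ = -0.2107 − (-0.8064)·0.676 = 0.334.
E[T] = exp(μ + σ²/2) = exp(0.334 + 0.2285) = 1.76.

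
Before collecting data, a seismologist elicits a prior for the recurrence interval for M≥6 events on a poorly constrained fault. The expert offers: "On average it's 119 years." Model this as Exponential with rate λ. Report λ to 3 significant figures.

λ ≈ 0.0084

Exponential mean = 1/λ, so λ = 1/119.0 = 0.0084.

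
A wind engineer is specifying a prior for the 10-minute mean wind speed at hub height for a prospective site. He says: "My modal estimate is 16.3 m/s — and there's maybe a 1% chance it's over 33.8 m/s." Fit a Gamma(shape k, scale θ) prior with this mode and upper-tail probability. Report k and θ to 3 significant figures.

Gamma(k,θ) with k>1 has mode (k−1)θ, so θ = 16.3/(k−1).
Need P(X < 33.8) = 0.99 with θ tied to k this way. Start at k = 2, θ = 16.3: P(X<33.8) ≈ 0.614.
Too low — raise k to concentrate. Iterating converges to k ≈ 10.2.
Then θ = 16.3/(10.2−1) ≈ 1.78.

k ≈ 10.2, θ ≈ 1.78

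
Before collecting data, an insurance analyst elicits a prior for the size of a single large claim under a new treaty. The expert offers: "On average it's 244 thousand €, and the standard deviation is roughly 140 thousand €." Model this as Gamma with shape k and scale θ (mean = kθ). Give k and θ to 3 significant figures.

k ≈ 3.04, θ ≈ 80.3

For Gamma(k, scale θ): mean = kθ, variance = kθ², so CV = 1/√k.
CV = SD/mean = 140/244 = 0.5738, hence k = 1/CV² = 3.04.
Then θ = mean/k = 244/3.04 = 80.3.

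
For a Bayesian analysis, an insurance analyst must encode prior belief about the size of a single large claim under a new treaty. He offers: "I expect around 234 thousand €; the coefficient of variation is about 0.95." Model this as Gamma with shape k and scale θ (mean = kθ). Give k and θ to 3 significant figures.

For Gamma(k, scale θ): mean = kθ, variance = kθ², so CV = 1/√k.
CV = 0.95, hence k = 1/CV² = 1.11.
Then θ = mean/k = 234/1.11 = 211.

k ≈ 1.11, θ ≈ 211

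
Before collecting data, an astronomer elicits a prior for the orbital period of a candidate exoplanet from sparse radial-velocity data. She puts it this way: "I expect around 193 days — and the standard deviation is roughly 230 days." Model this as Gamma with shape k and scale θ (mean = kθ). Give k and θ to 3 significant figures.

k ≈ 0.704, θ ≈ 274

For Gamma(k, scale θ): mean = kθ, variance = kθ², so CV = 1/√k.
CV = SD/mean = 230/193 = 1.192, hence k = 1/CV² = 0.704.
Then θ = mean/k = 193/0.704 = 274.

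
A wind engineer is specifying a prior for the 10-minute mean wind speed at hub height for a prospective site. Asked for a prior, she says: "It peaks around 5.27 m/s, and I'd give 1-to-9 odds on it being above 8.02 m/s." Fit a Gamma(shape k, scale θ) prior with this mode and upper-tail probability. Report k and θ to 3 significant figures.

k ≈ 11.6, θ ≈ 0.498

Gamma(k,θ) with k>1 has mode (k−1)θ, so θ = 5.27/(k−1).
Need P(X < 8.02) = 0.9 with θ tied to k this way. Start at k = 2, θ = 5.27: P(X<8.02) ≈ 0.449.
Too low — raise k to concentrate. Iterating converges to k ≈ 11.6.
Then θ = 5.27/(11.6−1) ≈ 0.498.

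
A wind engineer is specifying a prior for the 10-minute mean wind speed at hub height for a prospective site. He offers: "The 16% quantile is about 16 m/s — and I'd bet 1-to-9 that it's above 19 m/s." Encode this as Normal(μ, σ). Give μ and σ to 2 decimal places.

μ = 17.31, σ = 1.32

For Normal(μ,σ), the p-quantile is μ + z_p·σ. Here z_{0.16} = -0.9945, z_{0.9} = 1.282.
So 16 = μ − 0.9945σ and 19 = μ + 1.282σ.
Subtracting: σ = (19 − 16)/(1.282 − (-0.9945)) = 1.32.
Then μ = 16 − (-0.9945)·1.32 = 17.31.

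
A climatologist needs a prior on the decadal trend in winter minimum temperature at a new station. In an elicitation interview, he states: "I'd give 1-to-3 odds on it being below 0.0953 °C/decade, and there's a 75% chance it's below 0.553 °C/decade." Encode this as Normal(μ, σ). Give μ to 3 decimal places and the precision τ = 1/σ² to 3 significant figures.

μ = 0.324, τ = 8.69

The p-quantile of Normal(μ,σ) is μ + z_p·σ, with z_{0.25} = -0.6745 and z_{0.75} = 0.6745.
Eliminate σ: μ = (z₂·x₁ − z₁·x₂)/(z₂ − z₁) = (0.6745·0.0953 − (-0.6745)·0.553)/1.349 = 0.324.
Then σ = (x₂ − x₁)/(z₂ − z₁) = (0.553 − 0.0953)/1.349 = 0.339.
Precision τ = 1/σ² = 1/0.3393² = 8.69.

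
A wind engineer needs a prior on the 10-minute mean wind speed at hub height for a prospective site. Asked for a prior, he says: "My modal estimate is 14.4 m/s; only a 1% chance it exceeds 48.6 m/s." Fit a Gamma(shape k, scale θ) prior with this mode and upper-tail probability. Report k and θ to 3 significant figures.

Gamma(k,θ) with k>1 has mode (k−1)θ, so θ = 14.4/(k−1).
Need P(X < 48.6) = 0.99 with θ tied to k this way. Start at k = 2, θ = 14.4: P(X<48.6) ≈ 0.850.
Too low — raise k to concentrate. Iterating converges to k ≈ 3.96.
Then θ = 14.4/(3.96−1) ≈ 4.87.

k ≈ 3.96, θ ≈ 4.87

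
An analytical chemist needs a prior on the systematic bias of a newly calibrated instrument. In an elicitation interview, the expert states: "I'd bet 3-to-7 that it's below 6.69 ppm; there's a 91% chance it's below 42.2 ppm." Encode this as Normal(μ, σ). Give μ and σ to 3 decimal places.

μ = 16.674, σ = 19.039

The p-quantile of Normal(μ,σ) is μ + z_p·σ, with z_{0.3} = -0.5244 and z_{0.91} = 1.341.
Eliminate σ: μ = (z₂·x₁ − z₁·x₂)/(z₂ − z₁) = (1.341·6.69 − (-0.5244)·42.2)/1.865 = 16.674.
Then σ = (x₂ − x₁)/(z₂ − z₁) = (42.2 − 6.69)/1.865 = 19.039.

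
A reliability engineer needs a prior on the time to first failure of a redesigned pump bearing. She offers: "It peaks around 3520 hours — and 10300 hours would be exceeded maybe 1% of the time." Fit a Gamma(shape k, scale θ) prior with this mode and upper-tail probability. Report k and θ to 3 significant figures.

k ≈ 4.93, θ ≈ 896

Gamma(k,θ) with k>1 has mode (k−1)θ, so θ = 3520/(k−1).
Need P(X < 10300) = 0.99 with θ tied to k this way. Start at k = 2, θ = 3520: P(X<10300) ≈ 0.790.
Too low — raise k to concentrate. Iterating converges to k ≈ 4.93.
Then θ = 3520/(4.93−1) ≈ 896.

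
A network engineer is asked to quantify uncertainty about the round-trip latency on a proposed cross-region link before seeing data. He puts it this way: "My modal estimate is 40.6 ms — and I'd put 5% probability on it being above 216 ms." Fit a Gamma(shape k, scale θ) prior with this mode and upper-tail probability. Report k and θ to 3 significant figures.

k ≈ 1.84, θ ≈ 48.1

Gamma(k,θ) with k>1 has mode (k−1)θ, so θ = 40.6/(k−1).
Need P(X < 216) = 0.95 with θ tied to k this way. Start at k = 2, θ = 40.6: P(X<216) ≈ 0.969.
Too high — lower k to spread out. Iterating converges to k ≈ 1.84.
Then θ = 40.6/(1.84−1) ≈ 48.1.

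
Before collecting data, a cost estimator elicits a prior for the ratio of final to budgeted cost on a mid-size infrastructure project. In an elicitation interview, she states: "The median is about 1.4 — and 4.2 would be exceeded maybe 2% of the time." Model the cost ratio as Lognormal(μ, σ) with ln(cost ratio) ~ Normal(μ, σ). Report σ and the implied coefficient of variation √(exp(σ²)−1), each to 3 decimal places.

σ ≈ 0.535, CV ≈ 0.576

If T ~ Lognormal(μ,σ) then ln T ~ Normal(μ,σ), so the p-quantile of ln T is μ + z_p·σ.
ln(1.4) = 0.3365 and ln(4.2) = 1.435; z_{0.5} = 0, z_{0.98} = 2.054.
σ = (1.435 − 0.3365)/(2.054 − (0)) = 0.535.
μ = 0.3365 − (0)·0.535 = 0.336.
CV = √(exp(σ²)−1) = √(exp(0.2862)−1) = 0.576.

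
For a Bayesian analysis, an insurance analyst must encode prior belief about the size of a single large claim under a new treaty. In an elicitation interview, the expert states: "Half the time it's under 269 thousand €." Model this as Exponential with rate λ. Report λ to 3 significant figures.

λ ≈ 0.00258

Exponential median = ln 2 / λ, so λ = ln 2 / 269.0 = 0.00258.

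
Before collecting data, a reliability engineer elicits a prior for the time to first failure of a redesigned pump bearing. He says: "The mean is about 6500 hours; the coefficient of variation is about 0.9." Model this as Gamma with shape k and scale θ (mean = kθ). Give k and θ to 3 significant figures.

For Gamma(k, scale θ): mean = kθ, variance = kθ², so CV = 1/√k.
CV = 0.9, hence k = 1/CV² = 1.23.
Then θ = mean/k = 6500/1.23 = 5260.

k ≈ 1.23, θ ≈ 5260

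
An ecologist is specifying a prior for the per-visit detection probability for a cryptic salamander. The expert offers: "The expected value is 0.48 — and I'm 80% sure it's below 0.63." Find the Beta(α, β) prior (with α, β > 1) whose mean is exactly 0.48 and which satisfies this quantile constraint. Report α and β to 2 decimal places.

α ≈ 3.81, β ≈ 4.13

With mean 0.48 fixed, write α = 0.48s, β = 0.52s where s = α+β.
Need P(θ < 0.63) = 0.8 under Beta(0.48s, 0.52s). Normal approximation: (q−m)/√(m(1−m)/s) ≈ z_{0.8} = 0.842, so s ≈ 0.48·0.52·(0.842)²/(0.63−0.48)² = 7.9.
At s = 7.9: P(θ<0.63) ≈ 0.799. Adjusting to match 0.8 gives s ≈ 7.93.
So α = 0.48·7.93 ≈ 3.81, β = 0.52·7.93 ≈ 4.13.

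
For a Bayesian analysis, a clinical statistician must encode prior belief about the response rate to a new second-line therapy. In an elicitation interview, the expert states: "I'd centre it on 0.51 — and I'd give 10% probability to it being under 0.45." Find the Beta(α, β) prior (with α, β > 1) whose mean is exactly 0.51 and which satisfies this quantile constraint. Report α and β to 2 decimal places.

With mean 0.51 fixed, write α = 0.51s, β = 0.49s where s = α+β.
Need P(θ < 0.45) = 0.1 under Beta(0.51s, 0.49s). Normal approximation: (q−m)/√(m(1−m)/s) ≈ z_{0.1} = -1.28, so s ≈ 0.51·0.49·(-1.28)²/(0.45−0.51)² = 114.0.
At s = 114.0: P(θ<0.45) ≈ 0.100. Adjusting to match 0.1 gives s ≈ 113.83.
So α = 0.51·113.83 ≈ 58.05, β = 0.49·113.83 ≈ 55.78.

α ≈ 58.05, β ≈ 55.78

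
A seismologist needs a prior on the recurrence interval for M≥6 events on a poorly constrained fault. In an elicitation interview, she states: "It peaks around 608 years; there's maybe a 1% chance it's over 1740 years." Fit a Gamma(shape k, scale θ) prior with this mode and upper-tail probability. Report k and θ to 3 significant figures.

k ≈ 5.12, θ ≈ 148

Gamma(k,θ) with k>1 has mode (k−1)θ, so θ = 608/(k−1).
Need P(X < 1740) = 0.99 with θ tied to k this way. Start at k = 2, θ = 608: P(X<1740) ≈ 0.779.
Too low — raise k to concentrate. Iterating converges to k ≈ 5.12.
Then θ = 608/(5.12−1) ≈ 148.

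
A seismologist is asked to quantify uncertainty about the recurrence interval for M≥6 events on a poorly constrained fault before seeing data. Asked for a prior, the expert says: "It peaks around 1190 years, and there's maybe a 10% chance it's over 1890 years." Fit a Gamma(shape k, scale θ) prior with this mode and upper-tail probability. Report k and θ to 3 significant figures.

k ≈ 9.77, θ ≈ 136

Gamma(k,θ) with k>1 has mode (k−1)θ, so θ = 1190/(k−1).
Need P(X < 1890) = 0.9 with θ tied to k this way. Start at k = 2, θ = 1190: P(X<1890) ≈ 0.471.
Too low — raise k to concentrate. Iterating converges to k ≈ 9.77.
Then θ = 1190/(9.77−1) ≈ 136.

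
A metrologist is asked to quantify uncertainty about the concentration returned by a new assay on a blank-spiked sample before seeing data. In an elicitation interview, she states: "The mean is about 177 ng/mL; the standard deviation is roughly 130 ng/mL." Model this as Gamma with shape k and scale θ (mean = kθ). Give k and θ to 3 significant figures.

For Gamma(k, scale θ): mean = kθ, variance = kθ², so CV = 1/√k.
CV = SD/mean = 130/177 = 0.7345, hence k = 1/CV² = 1.85.
Then θ = mean/k = 177/1.85 = 95.5.

k ≈ 1.85, θ ≈ 95.5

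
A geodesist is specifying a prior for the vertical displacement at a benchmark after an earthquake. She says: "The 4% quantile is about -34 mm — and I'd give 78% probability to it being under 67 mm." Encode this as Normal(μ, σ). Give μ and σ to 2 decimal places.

μ = 36.09, σ = 40.03

For Normal(μ,σ), the p-quantile is μ + z_p·σ. Here z_{0.04} = -1.751, z_{0.78} = 0.7722.
So -34 = μ − 1.751σ and 67 = μ + 0.7722σ.
Subtracting: σ = (67 − -34)/(0.7722 − (-1.751)) = 40.03.
Then μ = -34 − (-1.751)·40.03 = 36.09.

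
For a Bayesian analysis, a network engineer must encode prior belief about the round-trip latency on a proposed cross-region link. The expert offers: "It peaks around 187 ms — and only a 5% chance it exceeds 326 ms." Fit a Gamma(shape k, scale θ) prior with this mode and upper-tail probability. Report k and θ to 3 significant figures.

Gamma(k,θ) with k>1 has mode (k−1)θ, so θ = 187/(k−1).
Need P(X < 326) = 0.95 with θ tied to k this way. Start at k = 2, θ = 187: P(X<326) ≈ 0.520.
Too low — raise k to concentrate. Iterating converges to k ≈ 10.
Then θ = 187/(10−1) ≈ 20.7.

k ≈ 10, θ ≈ 20.7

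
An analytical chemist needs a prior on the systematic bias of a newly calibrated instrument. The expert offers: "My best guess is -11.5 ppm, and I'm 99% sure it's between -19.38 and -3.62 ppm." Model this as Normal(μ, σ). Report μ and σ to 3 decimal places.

A symmetric 99% interval runs μ ± z·σ with z = 2.576.
Half-width = 7.88, so σ = 7.88/2.576 = 3.059.
μ is the stated best guess, -11.500.

μ = -11.500, σ = 3.059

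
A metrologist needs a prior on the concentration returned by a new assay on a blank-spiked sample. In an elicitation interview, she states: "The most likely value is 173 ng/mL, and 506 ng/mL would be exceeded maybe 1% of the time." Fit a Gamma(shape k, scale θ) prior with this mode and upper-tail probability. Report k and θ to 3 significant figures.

Gamma(k,θ) with k>1 has mode (k−1)θ, so θ = 173/(k−1).
Need P(X < 506) = 0.99 with θ tied to k this way. Start at k = 2, θ = 173: P(X<506) ≈ 0.789.
Too low — raise k to concentrate. Iterating converges to k ≈ 4.93.
Then θ = 173/(4.93−1) ≈ 44.

k ≈ 4.93, θ ≈ 44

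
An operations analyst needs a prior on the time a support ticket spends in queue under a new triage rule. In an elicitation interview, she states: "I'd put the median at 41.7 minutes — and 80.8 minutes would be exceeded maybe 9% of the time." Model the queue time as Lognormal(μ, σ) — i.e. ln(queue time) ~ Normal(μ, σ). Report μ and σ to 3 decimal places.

μ ≈ 3.731, σ ≈ 0.493

If T ~ Lognormal(μ,σ) then ln T ~ Normal(μ,σ), so the p-quantile of ln T is μ + z_p·σ.
ln(41.7) = 3.731 and ln(80.8) = 4.392; z_{0.5} = 0, z_{0.91} = 1.341.
σ = (4.392 − 3.731)/(1.341 − (0)) = 0.493.
μ = 3.731 − (0)·0.493 = 3.731.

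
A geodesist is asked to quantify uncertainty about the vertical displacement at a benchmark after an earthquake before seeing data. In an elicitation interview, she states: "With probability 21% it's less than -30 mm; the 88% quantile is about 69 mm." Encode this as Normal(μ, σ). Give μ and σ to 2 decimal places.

For Normal(μ,σ), the p-quantile is μ + z_p·σ. Here z_{0.21} = -0.8064, z_{0.88} = 1.175.
So -30 = μ − 0.8064σ and 69 = μ + 1.175σ.
Subtracting: σ = (69 − -30)/(1.175 − (-0.8064)) = 49.96.
Then μ = -30 − (-0.8064)·49.96 = 10.29.

μ = 10.29, σ = 49.96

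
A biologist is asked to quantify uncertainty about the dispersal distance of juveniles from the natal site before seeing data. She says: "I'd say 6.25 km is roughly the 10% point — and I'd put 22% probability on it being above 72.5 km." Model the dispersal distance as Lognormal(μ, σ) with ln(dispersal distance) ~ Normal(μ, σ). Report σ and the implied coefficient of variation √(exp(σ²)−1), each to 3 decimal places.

If T ~ Lognormal(μ,σ) then ln T ~ Normal(μ,σ), so the p-quantile of ln T is μ + z_p·σ.
ln(6.25) = 1.833 and ln(72.5) = 4.284; z_{0.1} = -1.282, z_{0.78} = 0.7722.
σ = (4.284 − 1.833)/(0.7722 − (-1.282)) = 1.193.
μ = 1.833 − (-1.282)·1.193 = 3.362.
CV = √(exp(σ²)−1) = √(exp(1.4243)−1) = 1.776.

σ ≈ 1.193, CV ≈ 1.776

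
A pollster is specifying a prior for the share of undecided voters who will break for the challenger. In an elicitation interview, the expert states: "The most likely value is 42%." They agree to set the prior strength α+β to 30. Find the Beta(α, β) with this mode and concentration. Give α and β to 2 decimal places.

For α,β > 1 the Beta mode is (α−1)/(α+β−2). With α+β = 30, the mode is (α−1)/28.
Set (α−1)/28 = 0.42 → α = 1 + 0.42·28 = 12.76.
β = 30 − α = 17.24.

α = 12.76, β = 17.24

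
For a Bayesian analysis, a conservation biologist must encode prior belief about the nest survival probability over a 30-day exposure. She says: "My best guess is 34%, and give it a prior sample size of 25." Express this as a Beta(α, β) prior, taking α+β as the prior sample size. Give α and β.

Under the effective-sample-size interpretation, Beta(α, β) has prior mean α/(α+β) and prior sample size α+β.
So α+β = 25 and α/(α+β) = 0.34, giving α = 0.34·25 = 8.5 and β = 25 − 8.5 = 16.5.

α = 8.5, β = 16.5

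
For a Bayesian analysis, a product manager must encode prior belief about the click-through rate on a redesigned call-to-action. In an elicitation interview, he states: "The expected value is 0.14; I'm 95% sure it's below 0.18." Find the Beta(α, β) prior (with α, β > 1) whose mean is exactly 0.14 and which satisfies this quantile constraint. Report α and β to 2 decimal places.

α ≈ 31.07, β ≈ 190.83

With mean 0.14 fixed, write α = 0.14s, β = 0.86s where s = α+β.
Need P(θ < 0.18) = 0.95 under Beta(0.14s, 0.86s). Normal approximation: (q−m)/√(m(1−m)/s) ≈ z_{0.95} = 1.64, so s ≈ 0.14·0.86·(1.64)²/(0.18−0.14)² = 203.6.
At s = 203.6: P(θ<0.18) ≈ 0.943. Adjusting to match 0.95 gives s ≈ 221.90.
So α = 0.14·221.90 ≈ 31.07, β = 0.86·221.90 ≈ 190.83.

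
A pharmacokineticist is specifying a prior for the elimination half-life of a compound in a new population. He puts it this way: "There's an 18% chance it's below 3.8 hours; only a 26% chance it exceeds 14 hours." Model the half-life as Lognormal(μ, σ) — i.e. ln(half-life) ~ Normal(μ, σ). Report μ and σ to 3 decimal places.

If T ~ Lognormal(μ,σ) then ln T ~ Normal(μ,σ), so the p-quantile of ln T is μ + z_p·σ.
ln(3.8) = 1.335 and ln(14) = 2.639; z_{0.18} = -0.9154, z_{0.74} = 0.6433.
σ = (2.639 − 1.335)/(0.6433 − (-0.9154)) = 0.837.
μ = 1.335 − (-0.9154)·0.837 = 2.101.

μ ≈ 2.101, σ ≈ 0.837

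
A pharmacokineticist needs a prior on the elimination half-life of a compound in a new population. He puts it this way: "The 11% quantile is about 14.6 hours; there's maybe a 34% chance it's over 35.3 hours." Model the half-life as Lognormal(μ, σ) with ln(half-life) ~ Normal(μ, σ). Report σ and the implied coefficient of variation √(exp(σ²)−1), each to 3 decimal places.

σ ≈ 0.539, CV ≈ 0.580

If T ~ Lognormal(μ,σ) then ln T ~ Normal(μ,σ), so the p-quantile of ln T is μ + z_p·σ.
ln(14.6) = 2.681 and ln(35.3) = 3.564; z_{0.11} = -1.227, z_{0.66} = 0.4125.
σ = (3.564 − 2.681)/(0.4125 − (-1.227)) = 0.539.
μ = 2.681 − (-1.227)·0.539 = 3.342.
CV = √(exp(σ²)−1) = √(exp(0.2902)−1) = 0.580.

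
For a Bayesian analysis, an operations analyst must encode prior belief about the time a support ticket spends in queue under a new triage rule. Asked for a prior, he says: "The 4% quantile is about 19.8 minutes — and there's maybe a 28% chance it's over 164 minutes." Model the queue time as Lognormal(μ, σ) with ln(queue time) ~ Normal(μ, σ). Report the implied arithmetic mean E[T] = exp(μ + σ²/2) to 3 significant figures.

E[T] ≈ 146 minutes

If T ~ Lognormal(μ,σ) then ln T ~ Normal(μ,σ), so the p-quantile of ln T is μ + z_p·σ.
ln(19.8) = 2.986 and ln(164) = 5.1; z_{0.04} = -1.751, z_{0.72} = 0.5828.
σ = (5.1 − 2.986)/(0.5828 − (-1.751)) = 0.906.
μ = 2.986 − (-1.751)·0.906 = 4.572.
E[T] = exp(μ + σ²/2) = exp(4.572 + 0.4104) = 146 minutes.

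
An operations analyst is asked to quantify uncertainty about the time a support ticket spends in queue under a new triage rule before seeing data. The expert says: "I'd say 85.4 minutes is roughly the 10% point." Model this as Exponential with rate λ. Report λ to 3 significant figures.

λ ≈ 0.00123

P(T < 85.4) = 1 − e^(−λ·85.4) = 0.1, so λ = −ln(1−0.1)/85.4 = −ln(0.9)/85.4 = 0.00123.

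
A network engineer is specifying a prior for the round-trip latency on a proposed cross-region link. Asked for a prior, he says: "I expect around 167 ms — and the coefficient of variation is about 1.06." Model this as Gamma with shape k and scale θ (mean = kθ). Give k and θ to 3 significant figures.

k ≈ 0.89, θ ≈ 188

For Gamma(k, scale θ): mean = kθ, variance = kθ², so CV = 1/√k.
CV = 1.06, hence k = 1/CV² = 0.89.
Then θ = mean/k = 167/0.89 = 188.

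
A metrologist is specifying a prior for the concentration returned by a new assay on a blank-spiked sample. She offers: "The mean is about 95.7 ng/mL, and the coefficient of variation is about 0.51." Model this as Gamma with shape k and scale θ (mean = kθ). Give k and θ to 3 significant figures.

For Gamma(k, scale θ): mean = kθ, variance = kθ², so CV = 1/√k.
CV = 0.51, hence k = 1/CV² = 3.84.
Then θ = mean/k = 95.7/3.84 = 24.9.

k ≈ 3.84, θ ≈ 24.9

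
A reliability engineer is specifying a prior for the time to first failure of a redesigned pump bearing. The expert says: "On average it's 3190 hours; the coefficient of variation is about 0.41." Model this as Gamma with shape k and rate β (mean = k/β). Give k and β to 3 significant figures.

For Gamma(k, rate β): mean = k/β, variance = k/β², so CV = 1/√k.
CV = 0.41, hence k = 1/CV² = 5.95.
Then β = k/mean = 5.95/3190 = 0.00186.

k ≈ 5.95, β ≈ 0.00186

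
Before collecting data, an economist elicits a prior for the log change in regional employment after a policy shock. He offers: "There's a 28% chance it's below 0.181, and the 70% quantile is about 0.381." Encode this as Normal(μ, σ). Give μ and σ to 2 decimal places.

The p-quantile of Normal(μ,σ) is μ + z_p·σ, with z_{0.28} = -0.5828 and z_{0.7} = 0.5244.
Eliminate σ: μ = (z₂·x₁ − z₁·x₂)/(z₂ − z₁) = (0.5244·0.181 − (-0.5828)·0.381)/1.107 = 0.29.
Then σ = (x₂ − x₁)/(z₂ − z₁) = (0.381 − 0.181)/1.107 = 0.18.

μ = 0.29, σ = 0.18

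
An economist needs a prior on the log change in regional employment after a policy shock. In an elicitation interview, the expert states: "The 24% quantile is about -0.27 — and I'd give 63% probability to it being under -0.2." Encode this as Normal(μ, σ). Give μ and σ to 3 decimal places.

μ = -0.222, σ = 0.067

The p-quantile of Normal(μ,σ) is μ + z_p·σ, with z_{0.24} = -0.7063 and z_{0.63} = 0.3319.
Eliminate σ: μ = (z₂·x₁ − z₁·x₂)/(z₂ − z₁) = (0.3319·-0.27 − (-0.7063)·-0.2)/1.038 = -0.222.
Then σ = (x₂ − x₁)/(z₂ − z₁) = (-0.2 − -0.27)/1.038 = 0.067.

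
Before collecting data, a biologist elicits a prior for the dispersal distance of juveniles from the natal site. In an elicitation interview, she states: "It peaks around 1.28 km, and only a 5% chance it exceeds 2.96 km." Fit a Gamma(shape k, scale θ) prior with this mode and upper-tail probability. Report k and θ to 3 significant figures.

Gamma(k,θ) with k>1 has mode (k−1)θ, so θ = 1.28/(k−1).
Need P(X < 2.96) = 0.95 with θ tied to k this way. Start at k = 2, θ = 1.28: P(X<2.96) ≈ 0.672.
Too low — raise k to concentrate. Iterating converges to k ≈ 4.9.
Then θ = 1.28/(4.9−1) ≈ 0.328.

k ≈ 4.9, θ ≈ 0.328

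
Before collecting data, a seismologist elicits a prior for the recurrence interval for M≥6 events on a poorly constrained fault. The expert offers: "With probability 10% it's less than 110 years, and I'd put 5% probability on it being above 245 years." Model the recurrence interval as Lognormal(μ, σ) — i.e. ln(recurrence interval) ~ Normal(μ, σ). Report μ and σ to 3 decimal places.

If T ~ Lognormal(μ,σ) then ln T ~ Normal(μ,σ), so the p-quantile of ln T is μ + z_p·σ.
ln(110) = 4.7 and ln(245) = 5.501; z_{0.1} = -1.282, z_{0.95} = 1.645.
σ = (5.501 − 4.7)/(1.645 − (-1.282)) = 0.274.
μ = 4.7 − (-1.282)·0.274 = 5.051.

μ ≈ 5.051, σ ≈ 0.274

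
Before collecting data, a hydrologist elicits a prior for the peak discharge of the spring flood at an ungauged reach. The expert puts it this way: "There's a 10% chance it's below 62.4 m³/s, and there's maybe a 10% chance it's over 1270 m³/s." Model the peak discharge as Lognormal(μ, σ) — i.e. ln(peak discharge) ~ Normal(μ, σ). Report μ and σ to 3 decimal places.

If T ~ Lognormal(μ,σ) then ln T ~ Normal(μ,σ), so the p-quantile of ln T is μ + z_p·σ.
ln(62.4) = 4.134 and ln(1270) = 7.147; z_{0.1} = -1.282, z_{0.9} = 1.282.
σ = (7.147 − 4.134)/(1.282 − (-1.282)) = 1.176.
μ = 4.134 − (-1.282)·1.176 = 5.640.

μ ≈ 5.640, σ ≈ 1.176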